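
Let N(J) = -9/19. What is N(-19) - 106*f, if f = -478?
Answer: 962683/19 ≈ 50668.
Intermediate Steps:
N(J) = -9/19 (N(J) = -9*1/19 = -9/19)
N(-19) - 106*f = -9/19 - 106*(-478) = -9/19 + 50668 = 962683/19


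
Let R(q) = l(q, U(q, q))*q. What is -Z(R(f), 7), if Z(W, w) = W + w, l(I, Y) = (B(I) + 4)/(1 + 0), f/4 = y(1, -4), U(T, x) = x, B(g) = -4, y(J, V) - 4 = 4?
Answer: -7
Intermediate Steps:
y(J, V) = 8 (y(J, V) = 4 + 4 = 8)
f = 32 (f = 4*8 = 32)
l(I, Y) = 0 (l(I, Y) = (-4 + 4)/(1 + 0) = 0/1 = 0*1 = 0)
R(q) = 0 (R(q) = 0*q = 0)
-Z(R(f), 7) = -(0 + 7) = -1*7 = -7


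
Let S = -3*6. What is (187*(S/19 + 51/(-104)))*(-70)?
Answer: 18594345/988 ≈ 18820.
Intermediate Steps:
S = -18
(187*(S/19 + 51/(-104)))*(-70) = (187*(-18/19 + 51/(-104)))*(-70) = (187*(-18*1/19 + 51*(-1/104)))*(-70) = (187*(-18/19 - 51/104))*(-70) = (187*(-2841/1976))*(-70) = -531267/1976*(-70) = 18594345/988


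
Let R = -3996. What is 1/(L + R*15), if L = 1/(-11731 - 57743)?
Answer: -69474/4164271561 ≈ -1.6683e-5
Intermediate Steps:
L = -1/69474 (L = 1/(-69474) = -1/69474 ≈ -1.4394e-5)
1/(L + R*15) = 1/(-1/69474 - 3996*15) = 1/(-1/69474 - 59940) = 1/(-4164271561/69474) = -69474/4164271561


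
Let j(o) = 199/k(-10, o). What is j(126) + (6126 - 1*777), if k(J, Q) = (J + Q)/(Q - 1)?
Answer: 645359/116 ≈ 5563.4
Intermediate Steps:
k(J, Q) = (J + Q)/(-1 + Q)
j(o) = 199*(-1 + o)/(-10 + o) (j(o) = 199/(((-10 + o)/(-1 + o))) = 199*((-1 + o)/(-10 + o)) = 199*(-1 + o)/(-10 + o))
j(126) + (6126 - 1*777) = 199*(-1 + 126)/(-10 + 126) + (6126 - 1*777) = 199*125/116 + (6126 - 777) = 199*(1/116)*125 + 5349 = 24875/116 + 5349 = 645359/116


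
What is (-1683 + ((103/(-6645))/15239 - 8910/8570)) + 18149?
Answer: 1428870811907734/86782523835 ≈ 16465.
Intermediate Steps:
(-1683 + ((103/(-6645))/15239 - 8910/8570)) + 18149 = (-1683 + ((103*(-1/6645))*(1/15239) - 8910*1/8570)) + 18149 = (-1683 + (-103/6645*1/15239 - 891/857)) + 18149 = (-1683 + (-103/101263155 - 891/857)) + 18149 = (-1683 - 90225559376/86782523835) + 18149 = -146145213173681/86782523835 + 18149 = 1428870811907734/86782523835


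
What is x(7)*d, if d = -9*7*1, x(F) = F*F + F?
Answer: -3528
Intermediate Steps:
x(F) = F + F² (x(F) = F² + F = F + F²)
d = -63 (d = -63*1 = -63)
x(7)*d = (7*(1 + 7))*(-63) = (7*8)*(-63) = 56*(-63) = -3528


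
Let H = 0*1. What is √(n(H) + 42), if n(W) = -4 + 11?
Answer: 7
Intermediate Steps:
H = 0
n(W) = 7
√(n(H) + 42) = √(7 + 42) = √49 = 7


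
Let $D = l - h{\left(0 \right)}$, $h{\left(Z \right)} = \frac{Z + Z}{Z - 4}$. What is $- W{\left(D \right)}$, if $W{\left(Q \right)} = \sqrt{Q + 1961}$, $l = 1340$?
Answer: $- \sqrt{3301} \approx -57.454$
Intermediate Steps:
$h{\left(Z \right)} = \frac{2 Z}{-4 + Z}$
$D = 1340$ ($D = 1340 - 2 \cdot 0 \frac{1}{-4 + 0} = 1340 - 2 \cdot 0 \frac{1}{-4} = 1340 - 2 \cdot 0 \left(- \frac{1}{4}\right) = 1340 - 0 = 1340 + 0 = 1340$)
$W{\left(Q \right)} = \sqrt{1961 + Q}$
$- W{\left(D \right)} = - \sqrt{1961 + 1340} = - \sqrt{3301}$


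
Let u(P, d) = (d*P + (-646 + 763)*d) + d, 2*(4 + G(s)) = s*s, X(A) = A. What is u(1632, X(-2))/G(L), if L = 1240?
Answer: -125/27457 ≈ -0.0045526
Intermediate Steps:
G(s) = -4 + s**2/2 (G(s) = -4 + (s*s)/2 = -4 + s**2/2)
u(P, d) = 118*d + P*d (u(P, d) = (P*d + 117*d) + d = (117*d + P*d) + d = 118*d + P*d)
u(1632, X(-2))/G(L) = (-2*(118 + 1632))/(-4 + (1/2)*1240**2) = (-2*1750)/(-4 + (1/2)*1537600) = -3500/(-4 + 768800) = -3500/768796 = -3500*1/768796 = -125/27457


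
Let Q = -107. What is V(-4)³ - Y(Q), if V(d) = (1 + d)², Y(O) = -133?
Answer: 862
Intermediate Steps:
V(-4)³ - Y(Q) = ((1 - 4)²)³ - 1*(-133) = ((-3)²)³ + 133 = 9³ + 133 = 729 + 133 = 862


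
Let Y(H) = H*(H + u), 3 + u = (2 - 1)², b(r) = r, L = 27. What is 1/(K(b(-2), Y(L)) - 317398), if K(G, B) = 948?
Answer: -1/316450 ≈ -3.1601e-6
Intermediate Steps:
u = -2 (u = -3 + (2 - 1)² = -3 + 1² = -3 + 1 = -2)
Y(H) = H*(-2 + H) (Y(H) = H*(H - 2) = H*(-2 + H))
1/(K(b(-2), Y(L)) - 317398) = 1/(948 - 317398) = 1/(-316450) = -1/316450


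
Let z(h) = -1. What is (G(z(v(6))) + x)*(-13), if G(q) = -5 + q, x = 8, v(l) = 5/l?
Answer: -26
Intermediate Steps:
(G(z(v(6))) + x)*(-13) = ((-5 - 1) + 8)*(-13) = (-6 + 8)*(-13) = 2*(-13) = -26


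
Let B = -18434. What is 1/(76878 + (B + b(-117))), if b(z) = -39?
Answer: 1/58405 ≈ 1.7122e-5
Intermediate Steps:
1/(76878 + (B + b(-117))) = 1/(76878 + (-18434 - 39)) = 1/(76878 - 18473) = 1/58405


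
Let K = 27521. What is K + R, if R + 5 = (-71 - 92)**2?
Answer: 54085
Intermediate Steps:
R = 26564 (R = -5 + (-71 - 92)**2 = -5 + (-163)**2 = -5 + 26569 = 26564)
K + R = 27521 + 26564 = 54085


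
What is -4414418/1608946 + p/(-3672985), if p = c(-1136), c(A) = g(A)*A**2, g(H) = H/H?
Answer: -9145214737473/2954817261905 ≈ -3.0950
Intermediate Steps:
g(H) = 1
c(A) = A**2 (c(A) = 1*A**2 = A**2)
p = 1290496 (p = (-1136)**2 = 1290496)
-4414418/1608946 + p/(-3672985) = -4414418/1608946 + 1290496/(-3672985) = -4414418*1/1608946 + 1290496*(-1/3672985) = -2207209/804473 - 1290496/3672985 = -9145214737473/2954817261905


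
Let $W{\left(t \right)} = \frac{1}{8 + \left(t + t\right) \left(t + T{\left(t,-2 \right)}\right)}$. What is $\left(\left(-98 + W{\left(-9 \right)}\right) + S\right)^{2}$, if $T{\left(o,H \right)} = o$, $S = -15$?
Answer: $\frac{1407375225}{110224} \approx 12768.0$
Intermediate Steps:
$W{\left(t \right)} = \frac{1}{8 + 4 t^{2}}$ ($W{\left(t \right)} = \frac{1}{8 + \left(t + t\right) \left(t + t\right)} = \frac{1}{8 + 2 t 2 t} = \frac{1}{8 + 4 t^{2}}$)
$\left(\left(-98 + W{\left(-9 \right)}\right) + S\right)^{2} = \left(\left(-98 + \frac{1}{4 \left(2 + \left(-9\right)^{2}\right)}\right) - 15\right)^{2} = \left(\left(-98 + \frac{1}{4 \left(2 + 81\right)}\right) - 15\right)^{2} = \left(\left(-98 + \frac{1}{4 \cdot 83}\right) - 15\right)^{2} = \left(\left(-98 + \frac{1}{4} \cdot \frac{1}{83}\right) - 15\right)^{2} = \left(\left(-98 + \frac{1}{332}\right) - 15\right)^{2} = \left(- \frac{32535}{332} - 15\right)^{2} = \left(- \frac{37515}{332}\right)^{2} = \frac{1407375225}{110224}$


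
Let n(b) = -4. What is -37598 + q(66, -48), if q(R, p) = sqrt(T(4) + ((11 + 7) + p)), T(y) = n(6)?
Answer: -37598 + I*sqrt(34) ≈ -37598.0 + 5.831*I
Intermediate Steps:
T(y) = -4
q(R, p) = sqrt(14 + p) (q(R, p) = sqrt(-4 + ((11 + 7) + p)) = sqrt(-4 + (18 + p)) = sqrt(14 + p))
-37598 + q(66, -48) = -37598 + sqrt(14 - 48) = -37598 + sqrt(-34) = -37598 + I*sqrt(34)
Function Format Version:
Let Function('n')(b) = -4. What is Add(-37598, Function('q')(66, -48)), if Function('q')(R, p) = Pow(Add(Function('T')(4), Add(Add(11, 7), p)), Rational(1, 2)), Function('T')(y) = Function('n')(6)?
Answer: Add(-37598, Mul(I, Pow(34, Rational(1, 2)))) ≈ Add(-37598., Mul(5.8310, I))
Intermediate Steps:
Function('T')(y) = -4
Function('q')(R, p) = Pow(Add(14, p), Rational(1, 2)) (Function('q')(R, p) = Pow(Add(-4, Add(Add(11, 7), p)), Rational(1, 2)) = Pow(Add(-4, Add(18, p)), Rational(1, 2)) = Pow(Add(14, p), Rational(1, 2)))
Add(-37598, Function('q')(66, -48)) = Add(-37598, Pow(Add(14, -48), Rational(1, 2))) = Add(-37598, Pow(-34, Rational(1, 2))) = Add(-37598, Mul(I, Pow(34, Rational(1, 2))))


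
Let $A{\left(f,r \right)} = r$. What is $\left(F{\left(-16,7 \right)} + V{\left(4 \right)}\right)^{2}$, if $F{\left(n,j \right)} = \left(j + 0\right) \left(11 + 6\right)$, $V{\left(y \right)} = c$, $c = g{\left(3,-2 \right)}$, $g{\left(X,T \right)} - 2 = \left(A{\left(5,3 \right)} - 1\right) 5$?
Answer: $17161$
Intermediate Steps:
$g{\left(X,T \right)} = 12$ ($g{\left(X,T \right)} = 2 + \left(3 - 1\right) 5 = 2 + 2 \cdot 5 = 2 + 10 = 12$)
$c = 12$
$V{\left(y \right)} = 12$
$F{\left(n,j \right)} = 17 j$ ($F{\left(n,j \right)} = j 17 = 17 j$)
$\left(F{\left(-16,7 \right)} + V{\left(4 \right)}\right)^{2} = \left(17 \cdot 7 + 12\right)^{2} = \left(119 + 12\right)^{2} = 131^{2} = 17161$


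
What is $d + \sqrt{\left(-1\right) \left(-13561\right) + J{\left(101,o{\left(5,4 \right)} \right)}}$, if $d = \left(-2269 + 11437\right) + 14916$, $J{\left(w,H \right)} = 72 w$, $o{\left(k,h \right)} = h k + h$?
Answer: $24084 + \sqrt{20833} \approx 24228.0$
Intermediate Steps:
$o{\left(k,h \right)} = h + h k$
$d = 24084$ ($d = 9168 + 14916 = 24084$)
$d + \sqrt{\left(-1\right) \left(-13561\right) + J{\left(101,o{\left(5,4 \right)} \right)}} = 24084 + \sqrt{\left(-1\right) \left(-13561\right) + 72 \cdot 101} = 24084 + \sqrt{13561 + 7272} = 24084 + \sqrt{20833}$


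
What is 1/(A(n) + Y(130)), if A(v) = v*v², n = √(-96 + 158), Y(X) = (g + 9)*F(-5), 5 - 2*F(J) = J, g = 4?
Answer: -65/234103 + 62*√62/234103 ≈ 0.0018077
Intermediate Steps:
F(J) = 5/2 - J/2
Y(X) = 65 (Y(X) = (4 + 9)*(5/2 - ½*(-5)) = 13*(5/2 + 5/2) = 13*5 = 65)
n = √62 ≈ 7.8740
A(v) = v³
1/(A(n) + Y(130)) = 1/((√62)³ + 65) = 1/(62*√62 + 65) = 1/(65 + 62*√62)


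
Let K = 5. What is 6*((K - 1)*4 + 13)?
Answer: 174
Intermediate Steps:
6*((K - 1)*4 + 13) = 6*((5 - 1)*4 + 13) = 6*(4*4 + 13) = 6*(16 + 13) = 6*29 = 174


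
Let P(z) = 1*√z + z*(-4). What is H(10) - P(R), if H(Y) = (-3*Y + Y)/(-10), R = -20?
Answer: -78 - 2*I*√5 ≈ -78.0 - 4.4721*I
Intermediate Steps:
P(z) = √z - 4*z
H(Y) = Y/5 (H(Y) = -2*Y*(-⅒) = Y/5)
H(10) - P(R) = (⅕)*10 - (√(-20) - 4*(-20)) = 2 - (2*I*√5 + 80) = 2 - (80 + 2*I*√5) = 2 + (-80 - 2*I*√5) = -78 - 2*I*√5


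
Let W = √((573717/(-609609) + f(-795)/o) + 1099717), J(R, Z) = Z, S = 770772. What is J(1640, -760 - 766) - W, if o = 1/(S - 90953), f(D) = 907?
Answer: -1526 - √520521440153989417/29029 ≈ -26379.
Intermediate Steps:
o = 1/679819 (o = 1/(770772 - 90953) = 1/679819 ≈ 1.4710e-6)
W = √520521440153989417/29029 (W = √((573717/(-609609) + 907/(1/679819)) + 1099717) = √((573717*(-1/609609) + 907*679819) + 1099717) = √((-191239/203203 + 616595833) + 1099717) = √(125294122861860/203203 + 1099717) = √(125517588655411/203203) = √520521440153989417/29029 ≈ 24853.)
J(1640, -760 - 766) - W = (-760 - 766) - √520521440153989417/29029 = -1526 - √520521440153989417/29029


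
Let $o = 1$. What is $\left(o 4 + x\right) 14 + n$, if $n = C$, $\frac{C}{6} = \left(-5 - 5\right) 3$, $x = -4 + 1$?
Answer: $-166$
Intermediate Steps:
$x = -3$
$C = -180$ ($C = 6 \left(-5 - 5\right) 3 = 6 \left(\left(-10\right) 3\right) = 6 \left(-30\right) = -180$)
$n = -180$
$\left(o 4 + x\right) 14 + n = \left(1 \cdot 4 - 3\right) 14 - 180 = \left(4 - 3\right) 14 - 180 = 1 \cdot 14 - 180 = 14 - 180 = -166$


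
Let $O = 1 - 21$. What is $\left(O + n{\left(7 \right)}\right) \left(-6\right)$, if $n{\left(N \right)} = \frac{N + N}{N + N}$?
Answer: $114$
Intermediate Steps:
$n{\left(N \right)} = 1$ ($n{\left(N \right)} = \frac{2 N}{2 N} = 2 N \frac{1}{2 N} = 1$)
$O = -20$ ($O = 1 - 21 = -20$)
$\left(O + n{\left(7 \right)}\right) \left(-6\right) = \left(-20 + 1\right) \left(-6\right) = \left(-19\right) \left(-6\right) = 114$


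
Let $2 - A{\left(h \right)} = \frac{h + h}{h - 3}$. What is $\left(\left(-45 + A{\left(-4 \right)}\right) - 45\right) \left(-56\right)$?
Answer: $4992$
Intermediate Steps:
$A{\left(h \right)} = 2 - \frac{2 h}{-3 + h}$ ($A{\left(h \right)} = 2 - \frac{h + h}{h - 3} = 2 - \frac{2 h}{-3 + h}$)
$\left(\left(-45 + A{\left(-4 \right)}\right) - 45\right) \left(-56\right) = \left(\left(-45 - \frac{6}{-3 - 4}\right) - 45\right) \left(-56\right) = \left(\left(-45 - \frac{6}{-7}\right) - 45\right) \left(-56\right) = \left(\left(-45 - - \frac{6}{7}\right) - 45\right) \left(-56\right) = \left(\left(-45 + \frac{6}{7}\right) - 45\right) \left(-56\right) = \left(- \frac{309}{7} - 45\right) \left(-56\right) = \left(- \frac{624}{7}\right) \left(-56\right) = 4992$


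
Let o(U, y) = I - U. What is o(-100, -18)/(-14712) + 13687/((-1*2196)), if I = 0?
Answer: -8399281/1346148 ≈ -6.2395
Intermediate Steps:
o(U, y) = -U (o(U, y) = 0 - U = -U)
o(-100, -18)/(-14712) + 13687/((-1*2196)) = -1*(-100)/(-14712) + 13687/((-1*2196)) = 100*(-1/14712) + 13687/(-2196) = -25/3678 + 13687*(-1/2196) = -25/3678 - 13687/2196 = -8399281/1346148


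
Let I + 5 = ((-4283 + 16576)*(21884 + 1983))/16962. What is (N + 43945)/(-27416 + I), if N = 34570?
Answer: -1331771430/171717971 ≈ -7.7556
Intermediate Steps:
I = 293312221/16962 (I = -5 + ((-4283 + 16576)*(21884 + 1983))/16962 = -5 + (12293*23867)*(1/16962) = -5 + 293397031*(1/16962) = -5 + 293397031/16962 = 293312221/16962 ≈ 17292.)
(N + 43945)/(-27416 + I) = (34570 + 43945)/(-27416 + 293312221/16962) = 78515/(-171717971/16962) = 78515*(-16962/171717971) = -1331771430/171717971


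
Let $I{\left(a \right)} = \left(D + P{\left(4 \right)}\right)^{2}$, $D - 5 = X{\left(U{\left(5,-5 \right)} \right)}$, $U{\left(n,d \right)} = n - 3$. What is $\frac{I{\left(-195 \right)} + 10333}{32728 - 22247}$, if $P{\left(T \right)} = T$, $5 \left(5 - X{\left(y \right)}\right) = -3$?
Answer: $\frac{263654}{262025} \approx 1.0062$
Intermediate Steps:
$U{\left(n,d \right)} = -3 + n$ ($U{\left(n,d \right)} = n - 3 = -3 + n$)
$X{\left(y \right)} = \frac{28}{5}$ ($X{\left(y \right)} = 5 - - \frac{3}{5} = 5 + \frac{3}{5} = \frac{28}{5}$)
$D = \frac{53}{5}$ ($D = 5 + \frac{28}{5} = \frac{53}{5} \approx 10.6$)
$I{\left(a \right)} = \frac{5329}{25}$ ($I{\left(a \right)} = \left(\frac{53}{5} + 4\right)^{2} = \left(\frac{73}{5}\right)^{2} = \frac{5329}{25}$)
$\frac{I{\left(-195 \right)} + 10333}{32728 - 22247} = \frac{\frac{5329}{25} + 10333}{32728 - 22247} = \frac{263654}{25 \cdot 10481} = \frac{263654}{25} \cdot \frac{1}{10481} = \frac{263654}{262025}$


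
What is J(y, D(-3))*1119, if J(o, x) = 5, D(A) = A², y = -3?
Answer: 5595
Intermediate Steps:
J(y, D(-3))*1119 = 5*1119 = 5595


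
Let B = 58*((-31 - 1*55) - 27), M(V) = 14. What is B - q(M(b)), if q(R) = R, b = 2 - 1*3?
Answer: -6568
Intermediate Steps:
b = -1 (b = 2 - 3 = -1)
B = -6554 (B = 58*((-31 - 55) - 27) = 58*(-86 - 27) = 58*(-113) = -6554)
B - q(M(b)) = -6554 - 1*14 = -6554 - 14 = -6568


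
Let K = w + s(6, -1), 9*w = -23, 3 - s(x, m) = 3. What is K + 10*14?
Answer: 1237/9 ≈ 137.44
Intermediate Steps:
s(x, m) = 0 (s(x, m) = 3 - 1*3 = 3 - 3 = 0)
w = -23/9 (w = (1/9)*(-23) = -23/9 ≈ -2.5556)
K = -23/9 (K = -23/9 + 0 = -23/9 ≈ -2.5556)
K + 10*14 = -23/9 + 10*14 = -23/9 + 140 = 1237/9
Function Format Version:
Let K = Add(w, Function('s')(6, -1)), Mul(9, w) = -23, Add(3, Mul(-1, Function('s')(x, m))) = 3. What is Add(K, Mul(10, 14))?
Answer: Rational(1237, 9) ≈ 137.44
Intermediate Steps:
Function('s')(x, m) = 0 (Function('s')(x, m) = Add(3, Mul(-1, 3)) = Add(3, -3) = 0)
w = Rational(-23, 9) (w = Mul(Rational(1, 9), -23) = Rational(-23, 9) ≈ -2.5556)
K = Rational(-23, 9) (K = Add(Rational(-23, 9), 0) = Rational(-23, 9) ≈ -2.5556)
Add(K, Mul(10, 14)) = Add(Rational(-23, 9), Mul(10, 14)) = Add(Rational(-23, 9), 140) = Rational(1237, 9)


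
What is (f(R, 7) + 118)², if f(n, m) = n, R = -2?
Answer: 13456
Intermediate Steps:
(f(R, 7) + 118)² = (-2 + 118)² = 116² = 13456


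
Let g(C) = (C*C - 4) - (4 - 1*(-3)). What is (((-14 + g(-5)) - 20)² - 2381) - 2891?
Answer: -4872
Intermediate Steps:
g(C) = -11 + C² (g(C) = (C² - 4) - (4 + 3) = (-4 + C²) - 1*7 = (-4 + C²) - 7 = -11 + C²)
(((-14 + g(-5)) - 20)² - 2381) - 2891 = (((-14 + (-11 + (-5)²)) - 20)² - 2381) - 2891 = (((-14 + (-11 + 25)) - 20)² - 2381) - 2891 = (((-14 + 14) - 20)² - 2381) - 2891 = ((0 - 20)² - 2381) - 2891 = ((-20)² - 2381) - 2891 = (400 - 2381) - 2891 = -1981 - 2891 = -4872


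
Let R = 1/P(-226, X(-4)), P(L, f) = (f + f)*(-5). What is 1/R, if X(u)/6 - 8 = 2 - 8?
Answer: -120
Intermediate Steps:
X(u) = 12 (X(u) = 48 + 6*(2 - 8) = 48 + 6*(-6) = 48 - 36 = 12)
P(L, f) = -10*f (P(L, f) = (2*f)*(-5) = -10*f)
R = -1/120 (R = 1/(-10*12) = 1/(-120) = -1/120 ≈ -0.0083333)
1/R = 1/(-1/120) = -120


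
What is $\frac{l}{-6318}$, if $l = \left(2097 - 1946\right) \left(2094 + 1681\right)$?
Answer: $- \frac{570025}{6318} \approx -90.222$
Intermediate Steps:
$l = 570025$ ($l = 151 \cdot 3775 = 570025$)
$\frac{l}{-6318} = \frac{570025}{-6318} = 570025 \left(- \frac{1}{6318}\right) = - \frac{570025}{6318}$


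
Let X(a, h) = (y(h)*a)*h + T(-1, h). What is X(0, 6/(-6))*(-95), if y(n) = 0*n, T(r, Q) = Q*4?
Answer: 380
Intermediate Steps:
T(r, Q) = 4*Q
y(n) = 0
X(a, h) = 4*h (X(a, h) = (0*a)*h + 4*h = 0*h + 4*h = 0 + 4*h = 4*h)
X(0, 6/(-6))*(-95) = (4*(6/(-6)))*(-95) = (4*(6*(-⅙)))*(-95) = (4*(-1))*(-95) = -4*(-95) = 380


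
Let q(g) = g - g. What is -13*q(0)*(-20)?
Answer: 0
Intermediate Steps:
q(g) = 0
-13*q(0)*(-20) = -13*0*(-20) = 0*(-20) = 0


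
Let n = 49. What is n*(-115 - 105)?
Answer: -10780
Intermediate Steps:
n*(-115 - 105) = 49*(-115 - 105) = 49*(-220) = -10780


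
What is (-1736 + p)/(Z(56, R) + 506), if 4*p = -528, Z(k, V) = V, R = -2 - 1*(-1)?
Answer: -1868/505 ≈ -3.6990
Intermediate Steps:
R = -1 (R = -2 + 1 = -1)
p = -132 (p = (1/4)*(-528) = -132)
(-1736 + p)/(Z(56, R) + 506) = (-1736 - 132)/(-1 + 506) = -1868/505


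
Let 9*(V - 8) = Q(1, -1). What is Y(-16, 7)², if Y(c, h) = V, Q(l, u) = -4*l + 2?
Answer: 4900/81 ≈ 60.494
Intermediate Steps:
Q(l, u) = 2 - 4*l
V = 70/9 (V = 8 + (2 - 4*1)/9 = 8 + (2 - 4)/9 = 8 + (⅑)*(-2) = 8 - 2/9 = 70/9 ≈ 7.7778)
Y(c, h) = 70/9
Y(-16, 7)² = (70/9)² = 4900/81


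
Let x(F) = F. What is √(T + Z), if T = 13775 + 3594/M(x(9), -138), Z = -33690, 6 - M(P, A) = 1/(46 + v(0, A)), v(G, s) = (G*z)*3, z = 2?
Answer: I*√58424311/55 ≈ 138.97*I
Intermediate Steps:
v(G, s) = 6*G (v(G, s) = (G*2)*3 = (2*G)*3 = 6*G)
M(P, A) = 275/46 (M(P, A) = 6 - 1/(46 + 6*0) = 6 - 1/(46 + 0) = 6 - 1/46 = 275/46)
T = 3953449/275 (T = 13775 + 3594/(275/46) = 13775 + 3594*(46/275) = 13775 + 165324/275 = 3953449/275 ≈ 14376.)
√(T + Z) = √(3953449/275 - 33690) = √(-5311301/275) = I*√58424311/55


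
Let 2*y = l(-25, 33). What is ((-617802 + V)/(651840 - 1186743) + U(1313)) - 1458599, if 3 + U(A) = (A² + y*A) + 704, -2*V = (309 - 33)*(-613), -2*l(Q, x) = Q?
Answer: 195616342753/713204 ≈ 2.7428e+5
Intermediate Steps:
l(Q, x) = -Q/2
V = 84594 (V = -(309 - 33)*(-613)/2 = -138*(-613) = -½*(-169188) = 84594)
y = 25/4 (y = (-½*(-25))/2 = (½)*(25/2) = 25/4 ≈ 6.2500)
U(A) = 701 + A² + 25*A/4 (U(A) = -3 + ((A² + 25*A/4) + 704) = -3 + (704 + A² + 25*A/4) = 701 + A² + 25*A/4)
((-617802 + V)/(651840 - 1186743) + U(1313)) - 1458599 = ((-617802 + 84594)/(651840 - 1186743) + (701 + 1313² + (25/4)*1313)) - 1458599 = (-533208/(-534903) + (701 + 1723969 + 32825/4)) - 1458599 = (-533208*(-1/534903) + 6931505/4) - 1458599 = (177736/178301 + 6931505/4) - 1458599 = 1235894983949/713204 - 1458599 = 195616342753/713204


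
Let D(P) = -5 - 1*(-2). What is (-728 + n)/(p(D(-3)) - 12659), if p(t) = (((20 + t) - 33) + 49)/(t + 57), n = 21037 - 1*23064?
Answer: 49590/227851 ≈ 0.21764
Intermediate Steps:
D(P) = -3 (D(P) = -5 + 2 = -3)
n = -2027 (n = 21037 - 23064 = -2027)
p(t) = (36 + t)/(57 + t) (p(t) = ((-13 + t) + 49)/(57 + t) = (36 + t)/(57 + t))
(-728 + n)/(p(D(-3)) - 12659) = (-728 - 2027)/((36 - 3)/(57 - 3) - 12659) = -2755/(33/54 - 12659) = -2755/((1/54)*33 - 12659) = -2755/(11/18 - 12659) = -2755/(-227851/18) = -2755*(-18/227851) = 49590/227851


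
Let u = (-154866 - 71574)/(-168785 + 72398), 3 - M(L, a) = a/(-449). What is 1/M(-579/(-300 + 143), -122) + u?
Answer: 106888921/39358025 ≈ 2.7158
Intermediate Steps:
M(L, a) = 3 + a/449 (M(L, a) = 3 - a/(-449) = 3 - a*(-1)/449 = 3 - (-1)*a/449 = 3 + a/449)
u = 75480/32129 (u = -226440/(-96387) = -226440*(-1/96387) = 75480/32129 ≈ 2.3493)
1/M(-579/(-300 + 143), -122) + u = 1/(3 + (1/449)*(-122)) + 75480/32129 = 1/(3 - 122/449) + 75480/32129 = 1/(1225/449) + 75480/32129 = 449/1225 + 75480/32129 = 106888921/39358025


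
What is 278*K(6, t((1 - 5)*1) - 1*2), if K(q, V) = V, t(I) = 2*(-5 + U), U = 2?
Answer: -2224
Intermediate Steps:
t(I) = -6 (t(I) = 2*(-5 + 2) = 2*(-3) = -6)
278*K(6, t((1 - 5)*1) - 1*2) = 278*(-6 - 1*2) = 278*(-6 - 2) = 278*(-8) = -2224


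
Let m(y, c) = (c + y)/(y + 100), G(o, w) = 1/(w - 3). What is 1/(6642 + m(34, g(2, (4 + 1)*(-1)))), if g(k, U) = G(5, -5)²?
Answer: 8576/56963969 ≈ 0.00015055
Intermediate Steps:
G(o, w) = 1/(-3 + w)
g(k, U) = 1/64 (g(k, U) = (1/(-3 - 5))² = (1/(-8))² = (-⅛)² = 1/64)
m(y, c) = (c + y)/(100 + y)
1/(6642 + m(34, g(2, (4 + 1)*(-1)))) = 1/(6642 + (1/64 + 34)/(100 + 34)) = 1/(6642 + (2177/64)/134) = 1/(6642 + (1/134)*(2177/64)) = 1/(6642 + 2177/8576) = 1/(56963969/8576) = 8576/56963969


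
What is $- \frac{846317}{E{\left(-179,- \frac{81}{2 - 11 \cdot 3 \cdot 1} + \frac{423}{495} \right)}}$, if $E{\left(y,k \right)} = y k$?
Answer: $\frac{1442970485}{1058248} \approx 1363.5$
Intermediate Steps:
$E{\left(y,k \right)} = k y$
$- \frac{846317}{E{\left(-179,- \frac{81}{2 - 11 \cdot 3 \cdot 1} + \frac{423}{495} \right)}} = - \frac{846317}{\left(- \frac{81}{2 - 11 \cdot 3 \cdot 1} + \frac{423}{495}\right) \left(-179\right)} = - \frac{846317}{\left(- \frac{81}{2 - 33} + 423 \cdot \frac{1}{495}\right) \left(-179\right)} = - \frac{846317}{\left(- \frac{81}{2 - 33} + \frac{47}{55}\right) \left(-179\right)} = - \frac{846317}{\left(- \frac{81}{-31} + \frac{47}{55}\right) \left(-179\right)} = - \frac{846317}{\left(\left(-81\right) \left(- \frac{1}{31}\right) + \frac{47}{55}\right) \left(-179\right)} = - \frac{846317}{\left(\frac{81}{31} + \frac{47}{55}\right) \left(-179\right)} = - \frac{846317}{\frac{5912}{1705} \left(-179\right)} = - \frac{846317}{- \frac{1058248}{1705}} = \left(-846317\right) \left(- \frac{1705}{1058248}\right) = \frac{1442970485}{1058248}$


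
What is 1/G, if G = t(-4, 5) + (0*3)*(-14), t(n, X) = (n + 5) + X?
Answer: 1/6 ≈ 0.16667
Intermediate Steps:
t(n, X) = 5 + X + n (t(n, X) = (5 + n) + X = 5 + X + n)
G = 6 (G = (5 + 5 - 4) + (0*3)*(-14) = 6 + 0*(-14) = 6 + 0 = 6)
1/G = 1/6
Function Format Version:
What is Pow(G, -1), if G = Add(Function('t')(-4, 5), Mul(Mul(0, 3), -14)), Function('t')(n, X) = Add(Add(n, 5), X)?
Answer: Rational(1, 6) ≈ 0.16667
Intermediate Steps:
Function('t')(n, X) = Add(5, X, n) (Function('t')(n, X) = Add(Add(5, n), X) = Add(5, X, n))
G = 6 (G = Add(Add(5, 5, -4), Mul(Mul(0, 3), -14)) = Add(6, Mul(0, -14)) = Add(6, 0) = 6)
Pow(G, -1) = Pow(6, -1) = Rational(1, 6)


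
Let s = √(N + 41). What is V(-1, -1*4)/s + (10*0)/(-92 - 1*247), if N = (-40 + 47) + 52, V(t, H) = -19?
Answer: -19/10 ≈ -1.9000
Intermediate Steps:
N = 59 (N = 7 + 52 = 59)
s = 10 (s = √(59 + 41) = √100 = 10)
V(-1, -1*4)/s + (10*0)/(-92 - 1*247) = -19/10 + (10*0)/(-92 - 1*247) = -19*⅒ + 0/(-92 - 247) = -19/10 + 0/(-339) = -19/10 + 0*(-1/339) = -19/10 + 0 = -19/10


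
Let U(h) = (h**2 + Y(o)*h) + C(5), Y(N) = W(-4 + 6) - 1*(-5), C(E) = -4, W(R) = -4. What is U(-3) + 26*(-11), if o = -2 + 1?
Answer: -284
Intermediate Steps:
o = -1
Y(N) = 1 (Y(N) = -4 - 1*(-5) = -4 + 5 = 1)
U(h) = -4 + h + h**2 (U(h) = (h**2 + 1*h) - 4 = (h**2 + h) - 4 = (h + h**2) - 4 = -4 + h + h**2)
U(-3) + 26*(-11) = (-4 - 3 + (-3)**2) + 26*(-11) = (-4 - 3 + 9) - 286 = 2 - 286 = -284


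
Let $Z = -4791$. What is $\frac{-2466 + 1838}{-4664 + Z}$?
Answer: $\frac{628}{9455} \approx 0.06642$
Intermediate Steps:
$\frac{-2466 + 1838}{-4664 + Z} = \frac{-2466 + 1838}{-4664 - 4791} = - \frac{628}{-9455} = \left(-628\right) \left(- \frac{1}{9455}\right) = \frac{628}{9455}$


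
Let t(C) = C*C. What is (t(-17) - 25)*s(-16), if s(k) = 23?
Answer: 6072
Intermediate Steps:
t(C) = C²
(t(-17) - 25)*s(-16) = ((-17)² - 25)*23 = (289 - 25)*23 = 264*23 = 6072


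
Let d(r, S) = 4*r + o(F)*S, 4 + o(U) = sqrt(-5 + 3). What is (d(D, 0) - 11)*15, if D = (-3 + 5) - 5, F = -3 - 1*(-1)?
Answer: -345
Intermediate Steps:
F = -2 (F = -3 + 1 = -2)
o(U) = -4 + I*sqrt(2) (o(U) = -4 + sqrt(-5 + 3) = -4 + sqrt(-2) = -4 + I*sqrt(2))
D = -3 (D = 2 - 5 = -3)
d(r, S) = 4*r + S*(-4 + I*sqrt(2)) (d(r, S) = 4*r + (-4 + I*sqrt(2))*S = 4*r + S*(-4 + I*sqrt(2)))
(d(D, 0) - 11)*15 = ((4*(-3) - 1*0*(4 - I*sqrt(2))) - 11)*15 = ((-12 + 0) - 11)*15 = (-12 - 11)*15 = -23*15 = -345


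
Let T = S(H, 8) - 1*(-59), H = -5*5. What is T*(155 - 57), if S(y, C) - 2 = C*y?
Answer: -13622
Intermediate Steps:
H = -25
S(y, C) = 2 + C*y
T = -139 (T = (2 + 8*(-25)) - 1*(-59) = (2 - 200) + 59 = -198 + 59 = -139)
T*(155 - 57) = -139*(155 - 57) = -139*98 = -13622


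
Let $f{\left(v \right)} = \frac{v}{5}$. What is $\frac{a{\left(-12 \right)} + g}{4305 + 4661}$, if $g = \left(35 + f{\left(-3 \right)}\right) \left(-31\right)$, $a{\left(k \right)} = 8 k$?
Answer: $- \frac{2906}{22415} \approx -0.12965$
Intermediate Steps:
$f{\left(v \right)} = \frac{v}{5}$ ($f{\left(v \right)} = v \frac{1}{5} = \frac{v}{5}$)
$g = - \frac{5332}{5}$ ($g = \left(35 + \frac{1}{5} \left(-3\right)\right) \left(-31\right) = \left(35 - \frac{3}{5}\right) \left(-31\right) = \frac{172}{5} \left(-31\right) = - \frac{5332}{5} \approx -1066.4$)
$\frac{a{\left(-12 \right)} + g}{4305 + 4661} = \frac{8 \left(-12\right) - \frac{5332}{5}}{4305 + 4661} = \frac{-96 - \frac{5332}{5}}{8966} = \left(- \frac{5812}{5}\right) \frac{1}{8966} = - \frac{2906}{22415}$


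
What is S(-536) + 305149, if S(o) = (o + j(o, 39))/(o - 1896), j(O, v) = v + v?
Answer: 371061413/1216 ≈ 3.0515e+5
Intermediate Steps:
j(O, v) = 2*v
S(o) = (78 + o)/(-1896 + o) (S(o) = (o + 2*39)/(o - 1896) = (o + 78)/(-1896 + o) = (78 + o)/(-1896 + o))
S(-536) + 305149 = (78 - 536)/(-1896 - 536) + 305149 = -458/(-2432) + 305149 = -1/2432*(-458) + 305149 = 229/1216 + 305149 = 371061413/1216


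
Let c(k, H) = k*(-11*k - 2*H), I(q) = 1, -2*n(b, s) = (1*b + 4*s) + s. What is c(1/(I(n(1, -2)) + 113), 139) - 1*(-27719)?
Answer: 360204421/12996 ≈ 27717.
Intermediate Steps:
n(b, s) = -5*s/2 - b/2 (n(b, s) = -((1*b + 4*s) + s)/2 = -((b + 4*s) + s)/2 = -(b + 5*s)/2 = -5*s/2 - b/2)
c(1/(I(n(1, -2)) + 113), 139) - 1*(-27719) = -(2*139 + 11/(1 + 113))/(1 + 113) - 1*(-27719) = -1*(278 + 11/114)/114 + 27719 = -1*1/114*(278 + 11*(1/114)) + 27719 = -1*1/114*(278 + 11/114) + 27719 = -1*1/114*31703/114 + 27719 = -31703/12996 + 27719 = 360204421/12996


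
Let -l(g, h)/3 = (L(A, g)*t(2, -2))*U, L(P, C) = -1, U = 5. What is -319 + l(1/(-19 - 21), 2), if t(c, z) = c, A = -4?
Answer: -289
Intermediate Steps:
l(g, h) = 30 (l(g, h) = -3*(-1*2)*5 = -(-6)*5 = -3*(-10) = 30)
-319 + l(1/(-19 - 21), 2) = -319 + 30 = -289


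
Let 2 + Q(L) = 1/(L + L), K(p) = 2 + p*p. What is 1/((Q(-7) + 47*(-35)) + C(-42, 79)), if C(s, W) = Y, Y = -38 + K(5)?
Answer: -14/23213 ≈ -0.00060311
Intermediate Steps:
K(p) = 2 + p²
Q(L) = -2 + 1/(2*L) (Q(L) = -2 + 1/(L + L) = -2 + 1/(2*L))
Y = -11 (Y = -38 + (2 + 5²) = -38 + (2 + 25) = -38 + 27 = -11)
C(s, W) = -11
1/((Q(-7) + 47*(-35)) + C(-42, 79)) = 1/(((-2 + (½)/(-7)) + 47*(-35)) - 11) = 1/(((-2 + (½)*(-⅐)) - 1645) - 11) = 1/(((-2 - 1/14) - 1645) - 11) = 1/((-29/14 - 1645) - 11) = 1/(-23059/14 - 11) = 1/(-23213/14) = -14/23213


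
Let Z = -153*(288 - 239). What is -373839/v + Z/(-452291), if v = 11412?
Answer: -8047545685/245787852 ≈ -32.742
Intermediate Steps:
Z = -7497 (Z = -153*49 = -7497)
-373839/v + Z/(-452291) = -373839/11412 - 7497/(-452291) = -373839*1/11412 - 7497*(-1/452291) = -124613/3804 + 1071/64613 = -8047545685/245787852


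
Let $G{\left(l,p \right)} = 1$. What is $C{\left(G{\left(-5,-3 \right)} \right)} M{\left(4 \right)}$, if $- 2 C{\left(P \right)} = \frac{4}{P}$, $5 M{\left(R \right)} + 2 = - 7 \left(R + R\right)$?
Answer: $\frac{116}{5} \approx 23.2$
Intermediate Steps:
$M{\left(R \right)} = - \frac{2}{5} - \frac{14 R}{5}$ ($M{\left(R \right)} = - \frac{2}{5} + \frac{\left(-7\right) \left(R + R\right)}{5} = - \frac{2}{5} + \frac{\left(-7\right) 2 R}{5} = - \frac{2}{5} + \frac{\left(-14\right) R}{5} = - \frac{2}{5} - \frac{14 R}{5}$)
$C{\left(P \right)} = - \frac{2}{P}$ ($C{\left(P \right)} = - \frac{4 \frac{1}{P}}{2} = - \frac{2}{P}$)
$C{\left(G{\left(-5,-3 \right)} \right)} M{\left(4 \right)} = - \frac{2}{1} \left(- \frac{2}{5} - \frac{56}{5}\right) = \left(-2\right) 1 \left(- \frac{2}{5} - \frac{56}{5}\right) = \left(-2\right) \left(- \frac{58}{5}\right) = \frac{116}{5}$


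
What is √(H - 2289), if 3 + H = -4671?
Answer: I*√6963 ≈ 83.445*I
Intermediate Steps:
H = -4674 (H = -3 - 4671 = -4674)
√(H - 2289) = √(-4674 - 2289) = √(-6963) = I*√6963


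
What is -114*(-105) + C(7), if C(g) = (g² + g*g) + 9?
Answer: 12077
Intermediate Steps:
C(g) = 9 + 2*g² (C(g) = (g² + g²) + 9 = 2*g² + 9 = 9 + 2*g²)
-114*(-105) + C(7) = -114*(-105) + (9 + 2*7²) = 11970 + (9 + 2*49) = 11970 + (9 + 98) = 11970 + 107 = 12077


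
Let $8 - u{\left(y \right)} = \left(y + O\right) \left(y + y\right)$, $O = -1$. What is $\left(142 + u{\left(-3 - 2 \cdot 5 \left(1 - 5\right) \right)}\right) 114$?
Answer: $-286596$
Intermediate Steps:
$u{\left(y \right)} = 8 - 2 y \left(-1 + y\right)$ ($u{\left(y \right)} = 8 - \left(y - 1\right) \left(y + y\right) = 8 - \left(-1 + y\right) 2 y = 8 - 2 y \left(-1 + y\right)$)
$\left(142 + u{\left(-3 - 2 \cdot 5 \left(1 - 5\right) \right)}\right) 114 = \left(142 + \left(8 - 2 \left(-3 - 2 \cdot 5 \left(1 - 5\right)\right)^{2} + 2 \left(-3 - 2 \cdot 5 \left(1 - 5\right)\right)\right)\right) 114 = \left(142 + \left(8 - 2 \left(-3 - 2 \cdot 5 \left(-4\right)\right)^{2} + 2 \left(-3 - 2 \cdot 5 \left(-4\right)\right)\right)\right) 114 = \left(142 + \left(8 - 2 \left(-3 - -40\right)^{2} + 2 \left(-3 - -40\right)\right)\right) 114 = \left(142 + \left(8 - 2 \left(-3 + 40\right)^{2} + 2 \left(-3 + 40\right)\right)\right) 114 = \left(142 + \left(8 - 2 \cdot 37^{2} + 2 \cdot 37\right)\right) 114 = \left(142 + \left(8 - 2738 + 74\right)\right) 114 = \left(142 - 2656\right) 114 = \left(-2514\right) 114 = -286596$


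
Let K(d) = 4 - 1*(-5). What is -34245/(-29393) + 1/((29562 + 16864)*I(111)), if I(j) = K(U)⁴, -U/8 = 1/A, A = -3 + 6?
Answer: 10431060794963/8953136781498 ≈ 1.1651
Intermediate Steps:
A = 3
U = -8/3 ≈ -2.6667
K(d) = 9 (K(d) = 4 + 5 = 9)
I(j) = 6561 (I(j) = 9⁴ = 6561)
-34245/(-29393) + 1/((29562 + 16864)*I(111)) = -34245/(-29393) + 1/((29562 + 16864)*6561) = -34245*(-1/29393) + (1/6561)/46426 = 34245/29393 + (1/46426)*(1/6561) = 34245/29393 + 1/304600986 = 10431060794963/8953136781498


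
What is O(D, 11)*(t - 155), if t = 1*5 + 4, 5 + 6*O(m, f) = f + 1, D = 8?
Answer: -511/3 ≈ -170.33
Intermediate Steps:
O(m, f) = -⅔ + f/6 (O(m, f) = -⅚ + (f + 1)/6 = -⅚ + (1 + f)/6 = -⅚ + (⅙ + f/6) = -⅔ + f/6)
t = 9 (t = 5 + 4 = 9)
O(D, 11)*(t - 155) = (-⅔ + (⅙)*11)*(9 - 155) = (-⅔ + 11/6)*(-146) = (7/6)*(-146) = -511/3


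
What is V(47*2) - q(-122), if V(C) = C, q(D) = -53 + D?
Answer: 269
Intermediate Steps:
V(47*2) - q(-122) = 47*2 - (-53 - 122) = 94 - 1*(-175) = 94 + 175 = 269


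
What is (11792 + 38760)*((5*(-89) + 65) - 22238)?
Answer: -1143385136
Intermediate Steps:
(11792 + 38760)*((5*(-89) + 65) - 22238) = 50552*((-445 + 65) - 22238) = 50552*(-380 - 22238) = 50552*(-22618) = -1143385136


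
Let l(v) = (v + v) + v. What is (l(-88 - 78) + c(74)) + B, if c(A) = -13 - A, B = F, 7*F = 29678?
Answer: 25583/7 ≈ 3654.7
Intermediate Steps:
F = 29678/7 (F = (⅐)*29678 = 29678/7 ≈ 4239.7)
l(v) = 3*v (l(v) = 2*v + v = 3*v)
B = 29678/7 ≈ 4239.7
(l(-88 - 78) + c(74)) + B = (3*(-88 - 78) + (-13 - 1*74)) + 29678/7 = (3*(-166) + (-13 - 74)) + 29678/7 = (-498 - 87) + 29678/7 = -585 + 29678/7 = 25583/7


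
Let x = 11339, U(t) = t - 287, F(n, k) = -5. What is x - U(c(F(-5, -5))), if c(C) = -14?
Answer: 11640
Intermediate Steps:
U(t) = -287 + t
x - U(c(F(-5, -5))) = 11339 - (-287 - 14) = 11339 - 1*(-301) = 11339 + 301 = 11640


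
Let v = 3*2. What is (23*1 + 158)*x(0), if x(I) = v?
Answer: 1086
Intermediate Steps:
v = 6
x(I) = 6
(23*1 + 158)*x(0) = (23*1 + 158)*6 = (23 + 158)*6 = 181*6 = 1086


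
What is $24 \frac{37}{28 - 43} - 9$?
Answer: $- \frac{341}{5} \approx -68.2$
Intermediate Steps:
$24 \frac{37}{28 - 43} - 9 = 24 \frac{37}{-15} - 9 = 24 \cdot 37 \left(- \frac{1}{15}\right) - 9 = 24 \left(- \frac{37}{15}\right) - 9 = - \frac{296}{5} - 9 = - \frac{341}{5}$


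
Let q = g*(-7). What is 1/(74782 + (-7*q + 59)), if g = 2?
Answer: 1/74939 ≈ 1.3344e-5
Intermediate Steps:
q = -14 (q = 2*(-7) = -14)
1/(74782 + (-7*q + 59)) = 1/(74782 + (-7*(-14) + 59)) = 1/(74782 + (98 + 59)) = 1/(74782 + 157) = 1/74939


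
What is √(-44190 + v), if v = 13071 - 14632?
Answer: I*√45751 ≈ 213.89*I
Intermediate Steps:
v = -1561
√(-44190 + v) = √(-44190 - 1561) = √(-45751) = I*√45751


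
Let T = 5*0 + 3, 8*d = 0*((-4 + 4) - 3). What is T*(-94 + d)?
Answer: -282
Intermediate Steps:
d = 0 (d = (0*((-4 + 4) - 3))/8 = (0*(0 - 3))/8 = (0*(-3))/8 = (1/8)*0 = 0)
T = 3 (T = 0 + 3 = 3)
T*(-94 + d) = 3*(-94 + 0) = 3*(-94) = -282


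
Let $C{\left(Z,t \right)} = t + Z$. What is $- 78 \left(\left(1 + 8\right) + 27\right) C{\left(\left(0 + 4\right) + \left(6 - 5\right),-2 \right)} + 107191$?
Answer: $98767$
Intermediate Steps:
$C{\left(Z,t \right)} = Z + t$
$- 78 \left(\left(1 + 8\right) + 27\right) C{\left(\left(0 + 4\right) + \left(6 - 5\right),-2 \right)} + 107191 = - 78 \left(\left(1 + 8\right) + 27\right) \left(\left(\left(0 + 4\right) + \left(6 - 5\right)\right) - 2\right) + 107191 = - 78 \left(9 + 27\right) \left(\left(4 + \left(6 - 5\right)\right) - 2\right) + 107191 = \left(-78\right) 36 \left(\left(4 + 1\right) - 2\right) + 107191 = - 2808 \left(5 - 2\right) + 107191 = \left(-2808\right) 3 + 107191 = -8424 + 107191 = 98767$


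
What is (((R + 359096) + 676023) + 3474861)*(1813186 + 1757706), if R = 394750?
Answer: 17514261119160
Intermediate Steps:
(((R + 359096) + 676023) + 3474861)*(1813186 + 1757706) = (((394750 + 359096) + 676023) + 3474861)*(1813186 + 1757706) = ((753846 + 676023) + 3474861)*3570892 = (1429869 + 3474861)*3570892 = 4904730*3570892 = 17514261119160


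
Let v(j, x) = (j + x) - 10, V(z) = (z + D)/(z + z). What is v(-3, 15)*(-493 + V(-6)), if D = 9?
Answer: -1973/2 ≈ -986.50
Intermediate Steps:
V(z) = (9 + z)/(2*z) (V(z) = (z + 9)/(z + z) = (9 + z)/((2*z)) = (9 + z)*(1/(2*z)) = (9 + z)/(2*z))
v(j, x) = -10 + j + x
v(-3, 15)*(-493 + V(-6)) = (-10 - 3 + 15)*(-493 + (½)*(9 - 6)/(-6)) = 2*(-493 + (½)*(-⅙)*3) = 2*(-493 - ¼) = 2*(-1973/4) = -1973/2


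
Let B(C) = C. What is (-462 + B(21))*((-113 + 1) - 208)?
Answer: 141120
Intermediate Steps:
(-462 + B(21))*((-113 + 1) - 208) = (-462 + 21)*((-113 + 1) - 208) = -441*(-112 - 208) = -441*(-320) = 141120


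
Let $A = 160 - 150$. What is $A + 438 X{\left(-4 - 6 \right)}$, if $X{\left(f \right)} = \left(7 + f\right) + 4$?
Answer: $448$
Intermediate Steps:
$A = 10$
$X{\left(f \right)} = 11 + f$
$A + 438 X{\left(-4 - 6 \right)} = 10 + 438 \left(11 - 10\right) = 10 + 438 \cdot 1 = 10 + 438 = 448$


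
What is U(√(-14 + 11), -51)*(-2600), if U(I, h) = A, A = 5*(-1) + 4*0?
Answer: 13000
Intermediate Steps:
A = -5 (A = -5 + 0 = -5)
U(I, h) = -5
U(√(-14 + 11), -51)*(-2600) = -5*(-2600) = 13000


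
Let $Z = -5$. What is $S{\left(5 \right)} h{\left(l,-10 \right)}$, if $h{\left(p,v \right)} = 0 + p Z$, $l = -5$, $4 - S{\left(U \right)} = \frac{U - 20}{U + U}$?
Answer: $\frac{275}{2} \approx 137.5$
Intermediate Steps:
$S{\left(U \right)} = 4 - \frac{-20 + U}{2 U}$ ($S{\left(U \right)} = 4 - \frac{U - 20}{U + U} = 4 - \frac{-20 + U}{2 U}$)
$h{\left(p,v \right)} = - 5 p$ ($h{\left(p,v \right)} = 0 + p \left(-5\right) = 0 - 5 p = - 5 p$)
$S{\left(5 \right)} h{\left(l,-10 \right)} = \left(\frac{7}{2} + \frac{10}{5}\right) \left(\left(-5\right) \left(-5\right)\right) = \left(\frac{7}{2} + 10 \cdot \frac{1}{5}\right) 25 = \left(\frac{7}{2} + 2\right) 25 = \frac{11}{2} \cdot 25 = \frac{275}{2}$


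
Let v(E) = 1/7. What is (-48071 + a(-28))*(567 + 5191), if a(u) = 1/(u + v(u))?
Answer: -53974639816/195 ≈ -2.7679e+8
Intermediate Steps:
v(E) = 1/7
a(u) = 1/(1/7 + u) (a(u) = 1/(u + 1/7) = 1/(1/7 + u))
(-48071 + a(-28))*(567 + 5191) = (-48071 + 7/(1 + 7*(-28)))*(567 + 5191) = (-48071 + 7/(1 - 196))*5758 = (-48071 + 7/(-195))*5758 = (-48071 + 7*(-1/195))*5758 = (-48071 - 7/195)*5758 = -9373852/195*5758 = -53974639816/195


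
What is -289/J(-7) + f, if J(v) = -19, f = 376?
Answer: 7433/19 ≈ 391.21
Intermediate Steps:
-289/J(-7) + f = -289/(-19) + 376 = -1/19*(-289) + 376 = 289/19 + 376 = 7433/19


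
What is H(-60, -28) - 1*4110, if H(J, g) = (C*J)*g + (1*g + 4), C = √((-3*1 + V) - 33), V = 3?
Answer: -4134 + 1680*I*√33 ≈ -4134.0 + 9650.9*I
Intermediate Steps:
C = I*√33 (C = √((-3*1 + 3) - 33) = √((-3 + 3) - 33) = √(0 - 33) = √(-33) = I*√33 ≈ 5.7446*I)
H(J, g) = 4 + g + I*J*g*√33 (H(J, g) = ((I*√33)*J)*g + (1*g + 4) = (I*J*√33)*g + (g + 4) = I*J*g*√33 + (4 + g) = 4 + g + I*J*g*√33)
H(-60, -28) - 1*4110 = (4 - 28 + I*(-60)*(-28)*√33) - 1*4110 = (4 - 28 + 1680*I*√33) - 4110 = (-24 + 1680*I*√33) - 4110 = -4134 + 1680*I*√33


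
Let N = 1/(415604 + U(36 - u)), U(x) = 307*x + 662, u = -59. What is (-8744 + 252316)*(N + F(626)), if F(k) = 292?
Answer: 4525771420988/63633 ≈ 7.1123e+7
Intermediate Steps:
U(x) = 662 + 307*x
N = 1/445431 (N = 1/(415604 + (662 + 307*(36 - 1*(-59)))) = 1/(415604 + (662 + 307*(36 + 59))) = 1/(415604 + (662 + 307*95)) = 1/(415604 + (662 + 29165)) = 1/(415604 + 29827) = 1/445431 ≈ 2.2450e-6)
(-8744 + 252316)*(N + F(626)) = (-8744 + 252316)*(1/445431 + 292) = 243572*(130065853/445431) = 4525771420988/63633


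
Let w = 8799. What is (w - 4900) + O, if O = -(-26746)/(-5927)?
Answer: 23082627/5927 ≈ 3894.5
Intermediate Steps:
O = -26746/5927 (O = -(-26746)*(-1)/5927 = -1*26746/5927 = -26746/5927 ≈ -4.5126)
(w - 4900) + O = (8799 - 4900) - 26746/5927 = 3899 - 26746/5927 = 23082627/5927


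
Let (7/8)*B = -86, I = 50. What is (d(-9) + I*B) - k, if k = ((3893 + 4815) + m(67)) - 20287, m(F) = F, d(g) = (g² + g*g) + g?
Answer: 47255/7 ≈ 6750.7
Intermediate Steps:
d(g) = g + 2*g² (d(g) = (g² + g²) + g = 2*g² + g = g + 2*g²)
B = -688/7 (B = (8/7)*(-86) = -688/7 ≈ -98.286)
k = -11512 (k = ((3893 + 4815) + 67) - 20287 = (8708 + 67) - 20287 = 8775 - 20287 = -11512)
(d(-9) + I*B) - k = (-9*(1 + 2*(-9)) + 50*(-688/7)) - 1*(-11512) = (-9*(1 - 18) - 34400/7) + 11512 = (-9*(-17) - 34400/7) + 11512 = (153 - 34400/7) + 11512 = -33329/7 + 11512 = 47255/7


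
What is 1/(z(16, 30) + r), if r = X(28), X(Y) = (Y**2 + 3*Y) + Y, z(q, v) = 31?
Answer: 1/927 ≈ 0.0010787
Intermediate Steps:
X(Y) = Y**2 + 4*Y
r = 896 (r = 28*(4 + 28) = 28*32 = 896)
1/(z(16, 30) + r) = 1/(31 + 896) = 1/927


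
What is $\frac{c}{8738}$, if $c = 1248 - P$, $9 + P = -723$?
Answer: $\frac{990}{4369} \approx 0.2266$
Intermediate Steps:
$P = -732$ ($P = -9 - 723 = -732$)
$c = 1980$ ($c = 1248 - -732 = 1248 + 732 = 1980$)
$\frac{c}{8738} = \frac{1980}{8738} = 1980 \cdot \frac{1}{8738} = \frac{990}{4369}$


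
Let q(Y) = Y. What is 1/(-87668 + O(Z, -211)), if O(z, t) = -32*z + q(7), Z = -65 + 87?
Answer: -1/88365 ≈ -1.1317e-5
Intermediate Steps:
Z = 22
O(z, t) = 7 - 32*z (O(z, t) = -32*z + 7 = 7 - 32*z)
1/(-87668 + O(Z, -211)) = 1/(-87668 + (7 - 32*22)) = 1/(-87668 + (7 - 704)) = 1/(-87668 - 697) = 1/(-88365) = -1/88365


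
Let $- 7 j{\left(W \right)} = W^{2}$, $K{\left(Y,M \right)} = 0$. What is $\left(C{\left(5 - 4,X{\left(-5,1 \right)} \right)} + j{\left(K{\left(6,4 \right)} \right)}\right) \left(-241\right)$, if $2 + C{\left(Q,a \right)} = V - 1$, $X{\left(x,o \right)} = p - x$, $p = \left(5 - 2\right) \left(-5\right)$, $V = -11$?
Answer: $3374$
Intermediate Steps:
$p = -15$ ($p = 3 \left(-5\right) = -15$)
$j{\left(W \right)} = - \frac{W^{2}}{7}$
$X{\left(x,o \right)} = -15 - x$
$C{\left(Q,a \right)} = -14$ ($C{\left(Q,a \right)} = -2 - 12 = -14$)
$\left(C{\left(5 - 4,X{\left(-5,1 \right)} \right)} + j{\left(K{\left(6,4 \right)} \right)}\right) \left(-241\right) = \left(-14 - \frac{0^{2}}{7}\right) \left(-241\right) = \left(-14 - 0\right) \left(-241\right) = \left(-14 + 0\right) \left(-241\right) = \left(-14\right) \left(-241\right) = 3374$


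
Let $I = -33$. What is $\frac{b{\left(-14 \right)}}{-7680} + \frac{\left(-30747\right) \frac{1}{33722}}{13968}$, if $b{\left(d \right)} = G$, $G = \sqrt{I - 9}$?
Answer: $- \frac{10249}{157009632} - \frac{i \sqrt{42}}{7680} \approx -6.5276 \cdot 10^{-5} - 0.00084385 i$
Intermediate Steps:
$G = i \sqrt{42}$ ($G = \sqrt{-33 - 9} = \sqrt{-42} = i \sqrt{42} \approx 6.4807 i$)
$b{\left(d \right)} = i \sqrt{42}$
$\frac{b{\left(-14 \right)}}{-7680} + \frac{\left(-30747\right) \frac{1}{33722}}{13968} = \frac{i \sqrt{42}}{-7680} + \frac{\left(-30747\right) \frac{1}{33722}}{13968} = i \sqrt{42} \left(- \frac{1}{7680}\right) + \left(-30747\right) \frac{1}{33722} \cdot \frac{1}{13968} = - \frac{i \sqrt{42}}{7680} - \frac{10249}{157009632} = - \frac{10249}{157009632} - \frac{i \sqrt{42}}{7680}$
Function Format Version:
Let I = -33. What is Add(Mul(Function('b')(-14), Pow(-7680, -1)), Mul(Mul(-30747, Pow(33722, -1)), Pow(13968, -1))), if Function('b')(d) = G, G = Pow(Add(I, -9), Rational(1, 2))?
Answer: Add(Rational(-10249, 157009632), Mul(Rational(-1, 7680), I, Pow(42, Rational(1, 2)))) ≈ Add(-6.5276e-5, Mul(-0.00084385, I))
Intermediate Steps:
G = Mul(I, Pow(42, Rational(1, 2))) (G = Pow(Add(-33, -9), Rational(1, 2)) = Pow(-42, Rational(1, 2)) = Mul(I, Pow(42, Rational(1, 2))) ≈ Mul(6.4807, I))
Function('b')(d) = Mul(I, Pow(42, Rational(1, 2)))
Add(Mul(Function('b')(-14), Pow(-7680, -1)), Mul(Mul(-30747, Pow(33722, -1)), Pow(13968, -1))) = Add(Mul(Mul(I, Pow(42, Rational(1, 2))), Pow(-7680, -1)), Mul(Mul(-30747, Pow(33722, -1)), Pow(13968, -1))) = Add(Mul(Mul(I, Pow(42, Rational(1, 2))), Rational(-1, 7680)), Mul(Mul(-30747, Rational(1, 33722)), Rational(1, 13968))) = Add(Mul(Rational(-1, 7680), I, Pow(42, Rational(1, 2))), Mul(Rational(-30747, 33722), Rational(1, 13968))) = Add(Mul(Rational(-1, 7680), I, Pow(42, Rational(1, 2))), Rational(-10249, 157009632)) = Add(Rational(-10249, 157009632), Mul(Rational(-1, 7680), I, Pow(42, Rational(1, 2))))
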